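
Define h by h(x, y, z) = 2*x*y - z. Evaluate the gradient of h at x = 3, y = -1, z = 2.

(-2, 6, -1)

∂h/∂x = 2*y
∂h/∂y = 2*x
∂h/∂z = -1
∇h = (2*y, 2*x, -1)
At (3, -1, 2): (-2, 6, -1).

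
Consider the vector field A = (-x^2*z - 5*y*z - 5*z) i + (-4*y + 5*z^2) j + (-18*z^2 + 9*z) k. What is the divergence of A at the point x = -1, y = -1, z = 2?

∂A₁/∂x = -2*x*z
∂A₂/∂y = -4
∂A₃/∂z = -36*z + 9
∇·A = -2*x*z - 36*z + 5
At (-1, -1, 2): -63.

-63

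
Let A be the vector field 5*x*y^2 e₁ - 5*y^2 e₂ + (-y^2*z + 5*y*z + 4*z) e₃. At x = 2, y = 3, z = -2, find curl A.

(∇×A)₁ = ∂A₃/∂y − ∂A₂/∂z = -2*y*z + 5*z
(∇×A)₂ = ∂A₁/∂z − ∂A₃/∂x = 0
(∇×A)₃ = ∂A₂/∂x − ∂A₁/∂y = -10*x*y
∇×A = (-2*y*z + 5*z, 0, -10*x*y)
At (2, 3, -2): (2, 0, -60).

(2, 0, -60)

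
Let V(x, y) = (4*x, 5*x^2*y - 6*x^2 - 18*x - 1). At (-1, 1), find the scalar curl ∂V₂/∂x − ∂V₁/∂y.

-16

∂V₂/∂x = 10*x*y - 12*x - 18
∂V₁/∂y = 0
Scalar curl = 10*x*y - 12*x - 18
At (-1, 1): -16.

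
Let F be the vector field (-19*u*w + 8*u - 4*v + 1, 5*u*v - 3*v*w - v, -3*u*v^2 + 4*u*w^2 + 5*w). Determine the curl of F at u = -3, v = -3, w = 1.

(-63, 80, -11)

(∇×F)₁ = ∂F₃/∂v − ∂F₂/∂w = -6*u*v + 3*v
(∇×F)₂ = ∂F₁/∂w − ∂F₃/∂u = -19*u + 3*v^2 - 4*w^2
(∇×F)₃ = ∂F₂/∂u − ∂F₁/∂v = 5*v + 4
∇×F = (-6*u*v + 3*v, -19*u + 3*v^2 - 4*w^2, 5*v + 4)
At (-3, -3, 1): (-63, 80, -11).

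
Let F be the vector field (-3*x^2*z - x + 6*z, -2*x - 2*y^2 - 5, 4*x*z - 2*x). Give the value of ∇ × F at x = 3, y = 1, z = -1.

(∇×F)₁ = ∂F₃/∂y − ∂F₂/∂z = 0
(∇×F)₂ = ∂F₁/∂z − ∂F₃/∂x = -3*x^2 - 4*z + 8
(∇×F)₃ = ∂F₂/∂x − ∂F₁/∂y = -2
∇×F = (0, -3*x^2 - 4*z + 8, -2)
At (3, 1, -1): (0, -15, -2).

(0, -15, -2)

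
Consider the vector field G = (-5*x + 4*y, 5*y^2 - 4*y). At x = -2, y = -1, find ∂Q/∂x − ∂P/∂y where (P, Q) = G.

-4

∂G₂/∂x = 0
∂G₁/∂y = 4
Scalar curl = -4
At (-2, -1): -4.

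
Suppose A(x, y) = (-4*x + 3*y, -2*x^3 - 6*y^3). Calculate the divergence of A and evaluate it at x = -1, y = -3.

∂A₁/∂x = -4
∂A₂/∂y = -18*y^2
∇·A = -18*y^2 - 4
At (-1, -3): -166.

-166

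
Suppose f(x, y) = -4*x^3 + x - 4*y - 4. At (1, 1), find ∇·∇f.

-24

∂²f/∂x² = -24*x
∂²f/∂y² = 0
∇²f = -24*x
At (1, 1): -24.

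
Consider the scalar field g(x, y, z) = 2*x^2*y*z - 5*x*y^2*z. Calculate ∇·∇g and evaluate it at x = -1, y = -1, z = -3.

-18

∂²g/∂x² = 4*y*z
∂²g/∂y² = -10*x*z
∂²g/∂z² = 0
∇²g = -10*x*z + 4*y*z
At (-1, -1, -3): -18.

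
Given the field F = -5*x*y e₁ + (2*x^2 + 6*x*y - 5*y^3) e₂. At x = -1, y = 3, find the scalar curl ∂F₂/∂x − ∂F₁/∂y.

∂F₂/∂x = 4*x + 6*y
∂F₁/∂y = -5*x
Scalar curl = 9*x + 6*y
At (-1, 3): 9.

9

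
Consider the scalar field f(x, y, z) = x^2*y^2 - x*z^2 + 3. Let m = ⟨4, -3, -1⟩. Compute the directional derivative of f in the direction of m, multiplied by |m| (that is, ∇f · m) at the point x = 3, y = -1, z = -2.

50

∂f/∂x = 2*x*y^2 - z^2
∂f/∂y = 2*x^2*y
∂f/∂z = -2*x*z
∇f at (3, -1, -2) = (2, -18, 12)
∇f · m = (2)(4) + (-18)(-3) + (12)(-1) = 50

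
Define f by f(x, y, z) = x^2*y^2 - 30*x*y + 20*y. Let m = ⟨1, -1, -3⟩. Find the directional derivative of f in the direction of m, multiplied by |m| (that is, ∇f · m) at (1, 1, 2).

-20

∂f/∂x = 2*x*y^2 - 30*y
∂f/∂y = 2*x^2*y - 30*x + 20
∂f/∂z = 0
∇f at (1, 1, 2) = (-28, -8, 0)
∇f · m = (-28)(1) + (-8)(-1) + (0)(-3) = -20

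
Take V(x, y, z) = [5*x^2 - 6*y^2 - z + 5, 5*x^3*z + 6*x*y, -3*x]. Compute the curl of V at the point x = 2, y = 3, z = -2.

(-40, 2, -66)

(∇×V)₁ = ∂V₃/∂y − ∂V₂/∂z = -5*x^3
(∇×V)₂ = ∂V₁/∂z − ∂V₃/∂x = 2
(∇×V)₃ = ∂V₂/∂x − ∂V₁/∂y = 15*x^2*z + 18*y
∇×V = (-5*x^3, 2, 15*x^2*z + 18*y)
At (2, 3, -2): (-40, 2, -66).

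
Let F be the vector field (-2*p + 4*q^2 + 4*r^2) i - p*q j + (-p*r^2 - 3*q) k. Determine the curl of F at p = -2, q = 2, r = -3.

(-3, -15, -18)

(∇×F)₁ = ∂F₃/∂q − ∂F₂/∂r = -3
(∇×F)₂ = ∂F₁/∂r − ∂F₃/∂p = r^2 + 8*r
(∇×F)₃ = ∂F₂/∂p − ∂F₁/∂q = -9*q
∇×F = (-3, r^2 + 8*r, -9*q)
At (-2, 2, -3): (-3, -15, -18).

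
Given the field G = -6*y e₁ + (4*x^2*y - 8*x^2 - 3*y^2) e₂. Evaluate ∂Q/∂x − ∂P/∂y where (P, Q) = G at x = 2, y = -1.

∂G₂/∂x = 8*x*y - 16*x
∂G₁/∂y = -6
Scalar curl = 8*x*y - 16*x + 6
At (2, -1): -42.

-42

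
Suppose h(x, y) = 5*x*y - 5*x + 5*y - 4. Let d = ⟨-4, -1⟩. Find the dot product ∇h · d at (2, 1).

∂h/∂x = 5*y - 5
∂h/∂y = 5*x + 5
∇h at (2, 1) = (0, 15)
∇h · d = (0)(-4) + (15)(-1) = -15

-15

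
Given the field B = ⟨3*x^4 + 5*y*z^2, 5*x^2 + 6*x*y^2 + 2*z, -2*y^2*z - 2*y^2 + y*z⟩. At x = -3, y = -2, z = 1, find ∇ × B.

(∇×B)₁ = ∂B₃/∂y − ∂B₂/∂z = -4*y*z - 4*y + z - 2
(∇×B)₂ = ∂B₁/∂z − ∂B₃/∂x = 10*y*z
(∇×B)₃ = ∂B₂/∂x − ∂B₁/∂y = 10*x + 6*y^2 - 5*z^2
∇×B = (-4*y*z - 4*y + z - 2, 10*y*z, 10*x + 6*y^2 - 5*z^2)
At (-3, -2, 1): (15, -20, -11).

(15, -20, -11)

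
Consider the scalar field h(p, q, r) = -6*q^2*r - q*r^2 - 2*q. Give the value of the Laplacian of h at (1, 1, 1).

-14

∂²h/∂p² = 0
∂²h/∂q² = -12*r
∂²h/∂r² = -2*q
∇²h = -2*q - 12*r
At (1, 1, 1): -14.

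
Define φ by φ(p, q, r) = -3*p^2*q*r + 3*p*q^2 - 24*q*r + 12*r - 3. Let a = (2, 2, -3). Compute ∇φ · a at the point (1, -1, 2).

-207

∂φ/∂p = -6*p*q*r + 3*q^2
∂φ/∂q = -3*p^2*r + 6*p*q - 24*r
∂φ/∂r = -3*p^2*q - 24*q + 12
∇φ at (1, -1, 2) = (15, -60, 39)
∇φ · a = (15)(2) + (-60)(2) + (39)(-3) = -207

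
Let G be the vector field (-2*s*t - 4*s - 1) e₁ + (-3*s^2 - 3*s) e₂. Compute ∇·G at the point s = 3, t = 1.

∂G₁/∂s = -2*t - 4
∂G₂/∂t = 0
∇·G = -2*t - 4
At (3, 1): -6.

-6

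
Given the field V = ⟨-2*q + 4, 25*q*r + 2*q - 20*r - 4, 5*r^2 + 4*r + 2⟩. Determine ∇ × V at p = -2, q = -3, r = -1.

(95, 0, 2)

(∇×V)₁ = ∂V₃/∂q − ∂V₂/∂r = -25*q + 20
(∇×V)₂ = ∂V₁/∂r − ∂V₃/∂p = 0
(∇×V)₃ = ∂V₂/∂p − ∂V₁/∂q = 2
∇×V = (-25*q + 20, 0, 2)
At (-2, -3, -1): (95, 0, 2).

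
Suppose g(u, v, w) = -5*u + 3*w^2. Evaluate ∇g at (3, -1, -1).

∂g/∂u = -5
∂g/∂v = 0
∂g/∂w = 6*w
∇g = (-5, 0, 6*w)
At (3, -1, -1): (-5, 0, -6).

(-5, 0, -6)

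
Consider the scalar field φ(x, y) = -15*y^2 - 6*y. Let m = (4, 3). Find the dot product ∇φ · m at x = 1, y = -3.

252

∂φ/∂x = 0
∂φ/∂y = -30*y - 6
∇φ at (1, -3) = (0, 84)
∇φ · m = (0)(4) + (84)(3) = 252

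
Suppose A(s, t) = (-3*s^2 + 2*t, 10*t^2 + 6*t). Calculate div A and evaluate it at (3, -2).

-52

∂A₁/∂s = -6*s
∂A₂/∂t = 20*t + 6
∇·A = -6*s + 20*t + 6
At (3, -2): -52.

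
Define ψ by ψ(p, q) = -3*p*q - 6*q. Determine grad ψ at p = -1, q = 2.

∂ψ/∂p = -3*q
∂ψ/∂q = -3*p - 6
∇ψ = (-3*q, -3*p - 6)
At (-1, 2): (-6, -3).

(-6, -3)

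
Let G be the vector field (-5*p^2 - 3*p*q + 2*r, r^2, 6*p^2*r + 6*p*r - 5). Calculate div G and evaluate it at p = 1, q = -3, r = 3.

11

∂G₁/∂p = -10*p - 3*q
∂G₂/∂q = 0
∂G₃/∂r = 6*p^2 + 6*p
∇·G = 6*p^2 - 4*p - 3*q
At (1, -3, 3): 11.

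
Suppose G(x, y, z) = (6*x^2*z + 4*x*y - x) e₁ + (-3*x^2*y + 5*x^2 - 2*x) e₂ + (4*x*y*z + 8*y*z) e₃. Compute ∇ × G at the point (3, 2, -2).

(∇×G)₁ = ∂G₃/∂y − ∂G₂/∂z = 4*x*z + 8*z
(∇×G)₂ = ∂G₁/∂z − ∂G₃/∂x = 6*x^2 - 4*y*z
(∇×G)₃ = ∂G₂/∂x − ∂G₁/∂y = -6*x*y + 6*x - 2
∇×G = (4*x*z + 8*z, 6*x^2 - 4*y*z, -6*x*y + 6*x - 2)
At (3, 2, -2): (-40, 70, -20).

(-40, 70, -20)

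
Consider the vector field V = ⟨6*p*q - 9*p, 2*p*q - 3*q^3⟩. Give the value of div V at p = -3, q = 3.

∂V₁/∂p = 6*q - 9
∂V₂/∂q = 2*p - 9*q^2
∇·V = 2*p - 9*q^2 + 6*q - 9
At (-3, 3): -78.

-78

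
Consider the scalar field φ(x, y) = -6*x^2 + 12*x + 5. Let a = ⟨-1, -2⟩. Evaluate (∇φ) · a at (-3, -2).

-48

∂φ/∂x = -12*x + 12
∂φ/∂y = 0
∇φ at (-3, -2) = (48, 0)
∇φ · a = (48)(-1) + (0)(-2) = -48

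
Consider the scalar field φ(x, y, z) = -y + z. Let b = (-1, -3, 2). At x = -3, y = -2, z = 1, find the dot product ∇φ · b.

5

∂φ/∂x = 0
∂φ/∂y = -1
∂φ/∂z = 1
∇φ at (-3, -2, 1) = (0, -1, 1)
∇φ · b = (0)(-1) + (-1)(-3) + (1)(2) = 5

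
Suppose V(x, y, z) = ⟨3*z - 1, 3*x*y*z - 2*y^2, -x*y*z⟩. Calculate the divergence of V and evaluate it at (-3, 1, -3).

26

∂V₁/∂x = 0
∂V₂/∂y = 3*x*z - 4*y
∂V₃/∂z = -x*y
∇·V = -x*y + 3*x*z - 4*y
At (-3, 1, -3): 26.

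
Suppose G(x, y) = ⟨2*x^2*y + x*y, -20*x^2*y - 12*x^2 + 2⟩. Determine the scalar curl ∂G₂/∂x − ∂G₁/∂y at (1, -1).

13

∂G₂/∂x = -40*x*y - 24*x
∂G₁/∂y = 2*x^2 + x
Scalar curl = -2*x^2 - 40*x*y - 25*x
At (1, -1): 13.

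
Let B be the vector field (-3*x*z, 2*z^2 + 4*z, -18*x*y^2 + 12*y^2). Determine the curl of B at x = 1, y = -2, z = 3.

(∇×B)₁ = ∂B₃/∂y − ∂B₂/∂z = -36*x*y + 24*y - 4*z - 4
(∇×B)₂ = ∂B₁/∂z − ∂B₃/∂x = -3*x + 18*y^2
(∇×B)₃ = ∂B₂/∂x − ∂B₁/∂y = 0
∇×B = (-36*x*y + 24*y - 4*z - 4, -3*x + 18*y^2, 0)
At (1, -2, 3): (8, 69, 0).

(8, 69, 0)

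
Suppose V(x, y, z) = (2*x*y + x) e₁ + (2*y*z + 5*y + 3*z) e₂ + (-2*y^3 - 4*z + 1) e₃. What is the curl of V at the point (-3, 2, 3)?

(-31, 0, 6)

(∇×V)₁ = ∂V₃/∂y − ∂V₂/∂z = -6*y^2 - 2*y - 3
(∇×V)₂ = ∂V₁/∂z − ∂V₃/∂x = 0
(∇×V)₃ = ∂V₂/∂x − ∂V₁/∂y = -2*x
∇×V = (-6*y^2 - 2*y - 3, 0, -2*x)
At (-3, 2, 3): (-31, 0, 6).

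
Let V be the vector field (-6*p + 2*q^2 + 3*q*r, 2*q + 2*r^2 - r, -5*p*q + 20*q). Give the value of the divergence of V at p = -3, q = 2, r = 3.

∂V₁/∂p = -6
∂V₂/∂q = 2
∂V₃/∂r = 0
∇·V = -4
At (-3, 2, 3): -4.

-4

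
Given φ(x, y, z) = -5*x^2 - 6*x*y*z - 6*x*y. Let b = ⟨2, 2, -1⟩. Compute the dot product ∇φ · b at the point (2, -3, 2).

-40

∂φ/∂x = -10*x - 6*y*z - 6*y
∂φ/∂y = -6*x*z - 6*x
∂φ/∂z = -6*x*y
∇φ at (2, -3, 2) = (34, -36, 36)
∇φ · b = (34)(2) + (-36)(2) + (36)(-1) = -40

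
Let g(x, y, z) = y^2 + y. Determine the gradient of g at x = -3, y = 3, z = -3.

∂g/∂x = 0
∂g/∂y = 2*y + 1
∂g/∂z = 0
∇g = (0, 2*y + 1, 0)
At (-3, 3, -3): (0, 7, 0).

(0, 7, 0)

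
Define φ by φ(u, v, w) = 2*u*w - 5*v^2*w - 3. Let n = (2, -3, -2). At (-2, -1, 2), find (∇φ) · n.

-34

∂φ/∂u = 2*w
∂φ/∂v = -10*v*w
∂φ/∂w = 2*u - 5*v^2
∇φ at (-2, -1, 2) = (4, 20, -9)
∇φ · n = (4)(2) + (20)(-3) + (-9)(-2) = -34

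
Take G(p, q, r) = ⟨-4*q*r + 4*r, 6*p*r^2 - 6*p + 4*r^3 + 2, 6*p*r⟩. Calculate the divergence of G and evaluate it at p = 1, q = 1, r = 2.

6

∂G₁/∂p = 0
∂G₂/∂q = 0
∂G₃/∂r = 6*p
∇·G = 6*p
At (1, 1, 2): 6.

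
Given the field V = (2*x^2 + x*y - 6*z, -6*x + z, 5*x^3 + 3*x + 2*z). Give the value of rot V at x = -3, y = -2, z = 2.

(∇×V)₁ = ∂V₃/∂y − ∂V₂/∂z = -1
(∇×V)₂ = ∂V₁/∂z − ∂V₃/∂x = -15*x^2 - 9
(∇×V)₃ = ∂V₂/∂x − ∂V₁/∂y = -x - 6
∇×V = (-1, -15*x^2 - 9, -x - 6)
At (-3, -2, 2): (-1, -144, -3).

(-1, -144, -3)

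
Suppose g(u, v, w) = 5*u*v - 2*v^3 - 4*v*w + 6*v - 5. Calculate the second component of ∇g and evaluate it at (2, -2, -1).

(∇g)_2 = ∂g/∂v = 5*u - 6*v^2 - 4*w + 6
At (2, -2, -1): -4.

-4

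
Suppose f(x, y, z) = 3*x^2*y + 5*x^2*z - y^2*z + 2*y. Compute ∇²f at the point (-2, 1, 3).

∂²f/∂x² = 2*(3*y + 5*z)
∂²f/∂y² = -2*z
∂²f/∂z² = 0
∇²f = 6*y + 8*z
At (-2, 1, 3): 30.

30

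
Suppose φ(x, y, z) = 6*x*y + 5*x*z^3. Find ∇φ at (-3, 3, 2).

∂φ/∂x = 6*y + 5*z^3
∂φ/∂y = 6*x
∂φ/∂z = 15*x*z^2
∇φ = (6*y + 5*z^3, 6*x, 15*x*z^2)
At (-3, 3, 2): (58, -18, -180).

(58, -18, -180)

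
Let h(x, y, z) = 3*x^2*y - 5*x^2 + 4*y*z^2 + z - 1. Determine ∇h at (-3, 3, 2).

∂h/∂x = 6*x*y - 10*x
∂h/∂y = 3*x^2 + 4*z^2
∂h/∂z = 8*y*z + 1
∇h = (6*x*y - 10*x, 3*x^2 + 4*z^2, 8*y*z + 1)
At (-3, 3, 2): (-24, 43, 49).

(-24, 43, 49)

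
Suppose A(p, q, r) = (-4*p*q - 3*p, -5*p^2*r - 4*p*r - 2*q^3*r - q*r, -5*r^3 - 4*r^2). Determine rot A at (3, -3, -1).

(0, 0, 46)

(∇×A)₁ = ∂A₃/∂q − ∂A₂/∂r = 5*p^2 + 4*p + 2*q^3 + q
(∇×A)₂ = ∂A₁/∂r − ∂A₃/∂p = 0
(∇×A)₃ = ∂A₂/∂p − ∂A₁/∂q = -10*p*r + 4*p - 4*r
∇×A = (5*p^2 + 4*p + 2*q^3 + q, 0, -10*p*r + 4*p - 4*r)
At (3, -3, -1): (0, 0, 46).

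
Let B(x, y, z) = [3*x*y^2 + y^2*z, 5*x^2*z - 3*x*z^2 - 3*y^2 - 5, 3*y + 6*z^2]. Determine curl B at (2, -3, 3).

(∇×B)₁ = ∂B₃/∂y − ∂B₂/∂z = -5*x^2 + 6*x*z + 3
(∇×B)₂ = ∂B₁/∂z − ∂B₃/∂x = y^2
(∇×B)₃ = ∂B₂/∂x − ∂B₁/∂y = -6*x*y + 10*x*z - 2*y*z - 3*z^2
∇×B = (-5*x^2 + 6*x*z + 3, y^2, -6*x*y + 10*x*z - 2*y*z - 3*z^2)
At (2, -3, 3): (19, 9, 87).

(19, 9, 87)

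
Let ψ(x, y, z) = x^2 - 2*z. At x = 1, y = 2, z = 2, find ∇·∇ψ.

2

∂²ψ/∂x² = 2
∂²ψ/∂y² = 0
∂²ψ/∂z² = 0
∇²ψ = 2
At (1, 2, 2): 2.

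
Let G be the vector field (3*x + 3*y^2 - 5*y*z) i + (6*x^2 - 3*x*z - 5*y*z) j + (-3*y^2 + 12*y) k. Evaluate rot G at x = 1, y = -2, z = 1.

(17, 10, 26)

(∇×G)₁ = ∂G₃/∂y − ∂G₂/∂z = 3*x - y + 12
(∇×G)₂ = ∂G₁/∂z − ∂G₃/∂x = -5*y
(∇×G)₃ = ∂G₂/∂x − ∂G₁/∂y = 12*x - 6*y + 2*z
∇×G = (3*x - y + 12, -5*y, 12*x - 6*y + 2*z)
At (1, -2, 1): (17, 10, 26).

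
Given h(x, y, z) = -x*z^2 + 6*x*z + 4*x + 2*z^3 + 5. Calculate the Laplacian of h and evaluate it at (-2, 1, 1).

∂²h/∂x² = 0
∂²h/∂y² = 0
∂²h/∂z² = 2*(-x + 6*z)
∇²h = -2*x + 12*z
At (-2, 1, 1): 16.

16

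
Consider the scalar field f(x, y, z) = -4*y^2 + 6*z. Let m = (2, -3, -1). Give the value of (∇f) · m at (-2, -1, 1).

-30

∂f/∂x = 0
∂f/∂y = -8*y
∂f/∂z = 6
∇f at (-2, -1, 1) = (0, 8, 6)
∇f · m = (0)(2) + (8)(-3) + (6)(-1) = -30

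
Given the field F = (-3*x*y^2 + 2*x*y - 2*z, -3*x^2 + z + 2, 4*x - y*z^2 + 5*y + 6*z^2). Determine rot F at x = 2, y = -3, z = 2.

(0, -6, -52)

(∇×F)₁ = ∂F₃/∂y − ∂F₂/∂z = -z^2 + 4
(∇×F)₂ = ∂F₁/∂z − ∂F₃/∂x = -6
(∇×F)₃ = ∂F₂/∂x − ∂F₁/∂y = 6*x*y - 8*x
∇×F = (-z^2 + 4, -6, 6*x*y - 8*x)
At (2, -3, 2): (0, -6, -52).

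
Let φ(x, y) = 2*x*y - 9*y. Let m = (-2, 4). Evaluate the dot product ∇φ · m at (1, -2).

∂φ/∂x = 2*y
∂φ/∂y = 2*x - 9
∇φ at (1, -2) = (-4, -7)
∇φ · m = (-4)(-2) + (-7)(4) = -20

-20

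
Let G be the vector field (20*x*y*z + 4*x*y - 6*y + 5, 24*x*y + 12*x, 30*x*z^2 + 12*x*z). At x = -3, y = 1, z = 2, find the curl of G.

(0, -204, 174)

(∇×G)₁ = ∂G₃/∂y − ∂G₂/∂z = 0
(∇×G)₂ = ∂G₁/∂z − ∂G₃/∂x = 20*x*y - 30*z^2 - 12*z
(∇×G)₃ = ∂G₂/∂x − ∂G₁/∂y = -20*x*z - 4*x + 24*y + 18
∇×G = (0, 20*x*y - 30*z^2 - 12*z, -20*x*z - 4*x + 24*y + 18)
At (-3, 1, 2): (0, -204, 174).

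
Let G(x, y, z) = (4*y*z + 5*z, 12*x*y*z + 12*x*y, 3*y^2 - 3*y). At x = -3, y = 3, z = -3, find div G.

∂G₁/∂x = 0
∂G₂/∂y = 12*x*z + 12*x
∂G₃/∂z = 0
∇·G = 12*x*z + 12*x
At (-3, 3, -3): 72.

72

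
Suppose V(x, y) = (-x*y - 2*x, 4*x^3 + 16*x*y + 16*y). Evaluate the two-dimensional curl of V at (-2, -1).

∂V₂/∂x = 12*x^2 + 16*y
∂V₁/∂y = -x
Scalar curl = 12*x^2 + x + 16*y
At (-2, -1): 30.

30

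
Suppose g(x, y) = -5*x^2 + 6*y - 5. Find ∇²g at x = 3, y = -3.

∂²g/∂x² = -10
∂²g/∂y² = 0
∇²g = -10
At (3, -3): -10.

-10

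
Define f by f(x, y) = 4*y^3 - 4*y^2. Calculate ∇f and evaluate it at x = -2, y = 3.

(0, 84)

∂f/∂x = 0
∂f/∂y = 12*y^2 - 8*y
∇f = (0, 12*y^2 - 8*y)
At (-2, 3): (0, 84).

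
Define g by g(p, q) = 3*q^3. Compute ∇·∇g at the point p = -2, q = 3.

54

∂²g/∂p² = 0
∂²g/∂q² = 18*q
∇²g = 18*q
At (-2, 3): 54.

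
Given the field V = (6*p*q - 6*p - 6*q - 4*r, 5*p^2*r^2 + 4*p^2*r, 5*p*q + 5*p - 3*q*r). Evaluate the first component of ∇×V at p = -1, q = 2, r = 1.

(∇×V)_1 = ∂V₃/∂q − ∂V₂/∂r
= 5*p - 3*r − (10*p^2*r + 4*p^2)
= -10*p^2*r - 4*p^2 + 5*p - 3*r
At (-1, 2, 1): -22.

-22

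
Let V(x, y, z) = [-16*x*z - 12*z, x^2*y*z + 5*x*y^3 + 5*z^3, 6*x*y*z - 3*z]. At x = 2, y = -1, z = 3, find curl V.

(∇×V)₁ = ∂V₃/∂y − ∂V₂/∂z = -x^2*y + 6*x*z - 15*z^2
(∇×V)₂ = ∂V₁/∂z − ∂V₃/∂x = -16*x - 6*y*z - 12
(∇×V)₃ = ∂V₂/∂x − ∂V₁/∂y = 2*x*y*z + 5*y^3
∇×V = (-x^2*y + 6*x*z - 15*z^2, -16*x - 6*y*z - 12, 2*x*y*z + 5*y^3)
At (2, -1, 3): (-95, -26, -17).

(-95, -26, -17)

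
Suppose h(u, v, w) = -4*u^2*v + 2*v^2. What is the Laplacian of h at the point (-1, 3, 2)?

∂²h/∂u² = -8*v
∂²h/∂v² = 4
∂²h/∂w² = 0
∇²h = -8*v + 4
At (-1, 3, 2): -20.

-20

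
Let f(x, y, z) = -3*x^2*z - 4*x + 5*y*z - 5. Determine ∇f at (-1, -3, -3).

∂f/∂x = -6*x*z - 4
∂f/∂y = 5*z
∂f/∂z = -3*x^2 + 5*y
∇f = (-6*x*z - 4, 5*z, -3*x^2 + 5*y)
At (-1, -3, -3): (-22, -15, -18).

(-22, -15, -18)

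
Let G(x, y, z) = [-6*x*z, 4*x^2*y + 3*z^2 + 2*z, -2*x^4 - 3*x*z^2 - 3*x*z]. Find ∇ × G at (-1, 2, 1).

(-8, 4, -16)

(∇×G)₁ = ∂G₃/∂y − ∂G₂/∂z = -6*z - 2
(∇×G)₂ = ∂G₁/∂z − ∂G₃/∂x = 8*x^3 - 6*x + 3*z^2 + 3*z
(∇×G)₃ = ∂G₂/∂x − ∂G₁/∂y = 8*x*y
∇×G = (-6*z - 2, 8*x^3 - 6*x + 3*z^2 + 3*z, 8*x*y)
At (-1, 2, 1): (-8, 4, -16).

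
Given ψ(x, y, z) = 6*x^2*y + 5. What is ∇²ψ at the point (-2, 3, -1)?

36

∂²ψ/∂x² = 12*y
∂²ψ/∂y² = 0
∂²ψ/∂z² = 0
∇²ψ = 12*y
At (-2, 3, -1): 36.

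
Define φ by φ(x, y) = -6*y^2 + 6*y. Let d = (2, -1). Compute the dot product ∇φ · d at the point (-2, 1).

6

∂φ/∂x = 0
∂φ/∂y = -12*y + 6
∇φ at (-2, 1) = (0, -6)
∇φ · d = (0)(2) + (-6)(-1) = 6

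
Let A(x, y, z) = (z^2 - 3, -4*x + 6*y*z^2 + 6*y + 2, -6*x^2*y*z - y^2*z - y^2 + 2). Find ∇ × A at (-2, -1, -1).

(12, -26, -4)

(∇×A)₁ = ∂A₃/∂y − ∂A₂/∂z = -6*x^2*z - 14*y*z - 2*y
(∇×A)₂ = ∂A₁/∂z − ∂A₃/∂x = 12*x*y*z + 2*z
(∇×A)₃ = ∂A₂/∂x − ∂A₁/∂y = -4
∇×A = (-6*x^2*z - 14*y*z - 2*y, 12*x*y*z + 2*z, -4)
At (-2, -1, -1): (12, -26, -4).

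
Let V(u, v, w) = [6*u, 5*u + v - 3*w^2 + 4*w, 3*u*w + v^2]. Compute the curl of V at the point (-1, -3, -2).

(∇×V)₁ = ∂V₃/∂v − ∂V₂/∂w = 2*v + 6*w - 4
(∇×V)₂ = ∂V₁/∂w − ∂V₃/∂u = -3*w
(∇×V)₃ = ∂V₂/∂u − ∂V₁/∂v = 5
∇×V = (2*v + 6*w - 4, -3*w, 5)
At (-1, -3, -2): (-22, 6, 5).

(-22, 6, 5)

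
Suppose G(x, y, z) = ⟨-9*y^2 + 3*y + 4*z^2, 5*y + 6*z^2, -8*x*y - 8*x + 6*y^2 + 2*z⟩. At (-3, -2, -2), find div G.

7

∂G₁/∂x = 0
∂G₂/∂y = 5
∂G₃/∂z = 2
∇·G = 7
At (-3, -2, -2): 7.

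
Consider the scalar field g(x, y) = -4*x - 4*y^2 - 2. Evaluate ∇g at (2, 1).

∂g/∂x = -4
∂g/∂y = -8*y
∇g = (-4, -8*y)
At (2, 1): (-4, -8).

(-4, -8)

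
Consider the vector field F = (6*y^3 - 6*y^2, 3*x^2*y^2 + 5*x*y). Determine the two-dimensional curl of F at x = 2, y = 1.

∂F₂/∂x = 6*x*y^2 + 5*y
∂F₁/∂y = 18*y^2 - 12*y
Scalar curl = 6*x*y^2 - 18*y^2 + 17*y
At (2, 1): 11.

11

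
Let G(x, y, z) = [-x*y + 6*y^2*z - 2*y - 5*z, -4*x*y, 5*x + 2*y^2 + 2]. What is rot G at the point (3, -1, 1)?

(∇×G)₁ = ∂G₃/∂y − ∂G₂/∂z = 4*y
(∇×G)₂ = ∂G₁/∂z − ∂G₃/∂x = 6*y^2 - 10
(∇×G)₃ = ∂G₂/∂x − ∂G₁/∂y = x - 12*y*z - 4*y + 2
∇×G = (4*y, 6*y^2 - 10, x - 12*y*z - 4*y + 2)
At (3, -1, 1): (-4, -4, 21).

(-4, -4, 21)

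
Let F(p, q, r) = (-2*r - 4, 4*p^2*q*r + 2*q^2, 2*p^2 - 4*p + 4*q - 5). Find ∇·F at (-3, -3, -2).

∂F₁/∂p = 0
∂F₂/∂q = 4*p^2*r + 4*q
∂F₃/∂r = 0
∇·F = 4*p^2*r + 4*q
At (-3, -3, -2): -84.

-84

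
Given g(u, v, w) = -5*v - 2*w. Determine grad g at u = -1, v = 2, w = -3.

∂g/∂u = 0
∂g/∂v = -5
∂g/∂w = -2
∇g = (0, -5, -2)
At (-1, 2, -3): (0, -5, -2).

(0, -5, -2)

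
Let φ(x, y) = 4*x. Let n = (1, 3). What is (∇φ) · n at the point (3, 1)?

∂φ/∂x = 4
∂φ/∂y = 0
∇φ at (3, 1) = (4, 0)
∇φ · n = (4)(1) + (0)(3) = 4

4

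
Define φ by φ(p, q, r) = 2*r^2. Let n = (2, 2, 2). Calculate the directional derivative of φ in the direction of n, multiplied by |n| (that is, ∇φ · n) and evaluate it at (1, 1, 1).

∂φ/∂p = 0
∂φ/∂q = 0
∂φ/∂r = 4*r
∇φ at (1, 1, 1) = (0, 0, 4)
∇φ · n = (0)(2) + (0)(2) + (4)(2) = 8

8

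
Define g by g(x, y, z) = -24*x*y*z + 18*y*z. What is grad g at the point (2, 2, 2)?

(-96, -60, -60)

∂g/∂x = -24*y*z
∂g/∂y = -24*x*z + 18*z
∂g/∂z = -24*x*y + 18*y
∇g = (-24*y*z, -24*x*z + 18*z, -24*x*y + 18*y)
At (2, 2, 2): (-96, -60, -60).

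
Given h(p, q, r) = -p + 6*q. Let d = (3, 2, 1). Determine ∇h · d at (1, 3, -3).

∂h/∂p = -1
∂h/∂q = 6
∂h/∂r = 0
∇h at (1, 3, -3) = (-1, 6, 0)
∇h · d = (-1)(3) + (6)(2) + (0)(1) = 9

9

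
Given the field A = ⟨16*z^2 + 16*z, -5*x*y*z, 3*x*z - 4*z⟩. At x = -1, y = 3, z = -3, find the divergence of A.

∂A₁/∂x = 0
∂A₂/∂y = -5*x*z
∂A₃/∂z = 3*x - 4
∇·A = -5*x*z + 3*x - 4
At (-1, 3, -3): -22.

-22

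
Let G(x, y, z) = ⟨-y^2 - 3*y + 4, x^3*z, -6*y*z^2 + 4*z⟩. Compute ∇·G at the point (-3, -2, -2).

∂G₁/∂x = 0
∂G₂/∂y = 0
∂G₃/∂z = -12*y*z + 4
∇·G = -12*y*z + 4
At (-3, -2, -2): -44.

-44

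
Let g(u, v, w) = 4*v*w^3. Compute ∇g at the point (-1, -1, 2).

(0, 32, -48)

∂g/∂u = 0
∂g/∂v = 4*w^3
∂g/∂w = 12*v*w^2
∇g = (0, 4*w^3, 12*v*w^2)
At (-1, -1, 2): (0, 32, -48).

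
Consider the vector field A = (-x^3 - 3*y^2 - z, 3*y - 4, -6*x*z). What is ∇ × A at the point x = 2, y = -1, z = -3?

(∇×A)₁ = ∂A₃/∂y − ∂A₂/∂z = 0
(∇×A)₂ = ∂A₁/∂z − ∂A₃/∂x = 6*z - 1
(∇×A)₃ = ∂A₂/∂x − ∂A₁/∂y = 6*y
∇×A = (0, 6*z - 1, 6*y)
At (2, -1, -3): (0, -19, -6).

(0, -19, -6)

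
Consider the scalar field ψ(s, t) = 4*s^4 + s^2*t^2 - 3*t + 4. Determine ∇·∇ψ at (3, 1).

∂²ψ/∂s² = 2*(24*s^2 + t^2)
∂²ψ/∂t² = 2*s^2
∇²ψ = 50*s^2 + 2*t^2
At (3, 1): 452.

452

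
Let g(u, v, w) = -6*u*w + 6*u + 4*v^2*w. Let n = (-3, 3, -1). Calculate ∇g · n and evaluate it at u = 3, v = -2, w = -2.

44

∂g/∂u = -6*w + 6
∂g/∂v = 8*v*w
∂g/∂w = -6*u + 4*v^2
∇g at (3, -2, -2) = (18, 32, -2)
∇g · n = (18)(-3) + (32)(3) + (-2)(-1) = 44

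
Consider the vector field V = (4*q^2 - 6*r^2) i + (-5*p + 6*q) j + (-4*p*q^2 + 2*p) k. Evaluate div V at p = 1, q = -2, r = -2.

6

∂V₁/∂p = 0
∂V₂/∂q = 6
∂V₃/∂r = 0
∇·V = 6
At (1, -2, -2): 6.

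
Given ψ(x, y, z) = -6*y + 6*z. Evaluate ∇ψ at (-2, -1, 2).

∂ψ/∂x = 0
∂ψ/∂y = -6
∂ψ/∂z = 6
∇ψ = (0, -6, 6)
At (-2, -1, 2): (0, -6, 6).

(0, -6, 6)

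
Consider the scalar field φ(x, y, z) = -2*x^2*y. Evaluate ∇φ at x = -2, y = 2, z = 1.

(16, -8, 0)

∂φ/∂x = -4*x*y
∂φ/∂y = -2*x^2
∂φ/∂z = 0
∇φ = (-4*x*y, -2*x^2, 0)
At (-2, 2, 1): (16, -8, 0).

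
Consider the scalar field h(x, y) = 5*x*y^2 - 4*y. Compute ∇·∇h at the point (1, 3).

10

∂²h/∂x² = 0
∂²h/∂y² = 10*x
∇²h = 10*x
At (1, 3): 10.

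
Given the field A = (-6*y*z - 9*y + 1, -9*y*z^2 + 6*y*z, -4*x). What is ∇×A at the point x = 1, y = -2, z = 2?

(∇×A)₁ = ∂A₃/∂y − ∂A₂/∂z = 18*y*z - 6*y
(∇×A)₂ = ∂A₁/∂z − ∂A₃/∂x = -6*y + 4
(∇×A)₃ = ∂A₂/∂x − ∂A₁/∂y = 6*z + 9
∇×A = (18*y*z - 6*y, -6*y + 4, 6*z + 9)
At (1, -2, 2): (-60, 16, 21).

(-60, 16, 21)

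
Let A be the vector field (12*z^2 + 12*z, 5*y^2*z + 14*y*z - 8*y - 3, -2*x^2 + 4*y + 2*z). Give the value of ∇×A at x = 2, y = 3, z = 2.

(∇×A)₁ = ∂A₃/∂y − ∂A₂/∂z = -5*y^2 - 14*y + 4
(∇×A)₂ = ∂A₁/∂z − ∂A₃/∂x = 4*x + 24*z + 12
(∇×A)₃ = ∂A₂/∂x − ∂A₁/∂y = 0
∇×A = (-5*y^2 - 14*y + 4, 4*x + 24*z + 12, 0)
At (2, 3, 2): (-83, 68, 0).

(-83, 68, 0)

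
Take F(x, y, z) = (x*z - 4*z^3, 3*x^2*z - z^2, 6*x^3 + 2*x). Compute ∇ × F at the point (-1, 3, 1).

(∇×F)₁ = ∂F₃/∂y − ∂F₂/∂z = -3*x^2 + 2*z
(∇×F)₂ = ∂F₁/∂z − ∂F₃/∂x = -18*x^2 + x - 12*z^2 - 2
(∇×F)₃ = ∂F₂/∂x − ∂F₁/∂y = 6*x*z
∇×F = (-3*x^2 + 2*z, -18*x^2 + x - 12*z^2 - 2, 6*x*z)
At (-1, 3, 1): (-1, -33, -6).

(-1, -33, -6)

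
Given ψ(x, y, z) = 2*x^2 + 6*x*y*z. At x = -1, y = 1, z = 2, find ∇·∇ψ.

4

∂²ψ/∂x² = 4
∂²ψ/∂y² = 0
∂²ψ/∂z² = 0
∇²ψ = 4
At (-1, 1, 2): 4.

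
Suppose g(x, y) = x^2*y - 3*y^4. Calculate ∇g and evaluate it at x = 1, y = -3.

∂g/∂x = 2*x*y
∂g/∂y = x^2 - 12*y^3
∇g = (2*x*y, x^2 - 12*y^3)
At (1, -3): (-6, 325).

(-6, 325)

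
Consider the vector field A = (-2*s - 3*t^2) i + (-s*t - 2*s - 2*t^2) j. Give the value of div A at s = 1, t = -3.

∂A₁/∂s = -2
∂A₂/∂t = -s - 4*t
∇·A = -s - 4*t - 2
At (1, -3): 9.

9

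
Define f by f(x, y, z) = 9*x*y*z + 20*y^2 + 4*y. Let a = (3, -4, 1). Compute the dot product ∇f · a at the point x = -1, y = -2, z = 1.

∂f/∂x = 9*y*z
∂f/∂y = 9*x*z + 40*y + 4
∂f/∂z = 9*x*y
∇f at (-1, -2, 1) = (-18, -85, 18)
∇f · a = (-18)(3) + (-85)(-4) + (18)(1) = 304

304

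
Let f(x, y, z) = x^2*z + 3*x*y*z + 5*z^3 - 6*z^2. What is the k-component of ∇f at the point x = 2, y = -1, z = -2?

(∇f)_3 = ∂f/∂z = x^2 + 3*x*y + 15*z^2 - 12*z
At (2, -1, -2): 82.

82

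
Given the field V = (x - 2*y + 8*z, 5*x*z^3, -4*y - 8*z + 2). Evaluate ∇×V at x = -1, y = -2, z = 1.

(11, 8, 7)

(∇×V)₁ = ∂V₃/∂y − ∂V₂/∂z = -15*x*z^2 - 4
(∇×V)₂ = ∂V₁/∂z − ∂V₃/∂x = 8
(∇×V)₃ = ∂V₂/∂x − ∂V₁/∂y = 5*z^3 + 2
∇×V = (-15*x*z^2 - 4, 8, 5*z^3 + 2)
At (-1, -2, 1): (11, 8, 7).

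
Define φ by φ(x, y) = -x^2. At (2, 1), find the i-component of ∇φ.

-4

(∇φ)_1 = ∂φ/∂x = -2*x
At (2, 1): -4.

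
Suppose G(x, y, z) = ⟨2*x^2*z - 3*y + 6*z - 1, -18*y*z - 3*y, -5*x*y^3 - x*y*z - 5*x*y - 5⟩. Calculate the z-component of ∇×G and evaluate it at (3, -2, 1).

(∇×G)_3 = ∂G₂/∂x − ∂G₁/∂y
= 0 − (-3)
= 3
At (3, -2, 1): 3.

3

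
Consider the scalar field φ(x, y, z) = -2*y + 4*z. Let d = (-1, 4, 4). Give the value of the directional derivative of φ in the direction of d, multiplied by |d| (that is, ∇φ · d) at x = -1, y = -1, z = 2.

8

∂φ/∂x = 0
∂φ/∂y = -2
∂φ/∂z = 4
∇φ at (-1, -1, 2) = (0, -2, 4)
∇φ · d = (0)(-1) + (-2)(4) + (4)(4) = 8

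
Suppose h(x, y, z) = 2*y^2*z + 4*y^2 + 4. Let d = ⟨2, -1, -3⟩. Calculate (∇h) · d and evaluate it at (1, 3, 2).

∂h/∂x = 0
∂h/∂y = 4*y*z + 8*y
∂h/∂z = 2*y^2
∇h at (1, 3, 2) = (0, 48, 18)
∇h · d = (0)(2) + (48)(-1) + (18)(-3) = -102

-102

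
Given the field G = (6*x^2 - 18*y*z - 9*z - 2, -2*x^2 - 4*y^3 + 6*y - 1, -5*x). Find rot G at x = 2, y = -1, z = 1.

(∇×G)₁ = ∂G₃/∂y − ∂G₂/∂z = 0
(∇×G)₂ = ∂G₁/∂z − ∂G₃/∂x = -18*y - 4
(∇×G)₃ = ∂G₂/∂x − ∂G₁/∂y = -4*x + 18*z
∇×G = (0, -18*y - 4, -4*x + 18*z)
At (2, -1, 1): (0, 14, 10).

(0, 14, 10)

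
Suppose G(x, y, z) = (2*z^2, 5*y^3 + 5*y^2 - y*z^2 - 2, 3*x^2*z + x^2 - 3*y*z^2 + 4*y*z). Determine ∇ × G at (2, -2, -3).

(∇×G)₁ = ∂G₃/∂y − ∂G₂/∂z = 2*y*z - 3*z^2 + 4*z
(∇×G)₂ = ∂G₁/∂z − ∂G₃/∂x = -6*x*z - 2*x + 4*z
(∇×G)₃ = ∂G₂/∂x − ∂G₁/∂y = 0
∇×G = (2*y*z - 3*z^2 + 4*z, -6*x*z - 2*x + 4*z, 0)
At (2, -2, -3): (-27, 20, 0).

(-27, 20, 0)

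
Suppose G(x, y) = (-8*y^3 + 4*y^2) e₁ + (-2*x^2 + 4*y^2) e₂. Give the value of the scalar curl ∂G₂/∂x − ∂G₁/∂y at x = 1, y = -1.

∂G₂/∂x = -4*x
∂G₁/∂y = -24*y^2 + 8*y
Scalar curl = -4*x + 24*y^2 - 8*y
At (1, -1): 28.

28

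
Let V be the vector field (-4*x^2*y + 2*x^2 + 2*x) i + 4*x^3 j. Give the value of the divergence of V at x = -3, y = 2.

∂V₁/∂x = -8*x*y + 4*x + 2
∂V₂/∂y = 0
∇·V = -8*x*y + 4*x + 2
At (-3, 2): 38.

38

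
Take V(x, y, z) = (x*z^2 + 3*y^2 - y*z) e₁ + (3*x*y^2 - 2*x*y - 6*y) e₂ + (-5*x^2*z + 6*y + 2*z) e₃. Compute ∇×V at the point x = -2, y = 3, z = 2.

(6, -51, 5)

(∇×V)₁ = ∂V₃/∂y − ∂V₂/∂z = 6
(∇×V)₂ = ∂V₁/∂z − ∂V₃/∂x = 12*x*z - y
(∇×V)₃ = ∂V₂/∂x − ∂V₁/∂y = 3*y^2 - 8*y + z
∇×V = (6, 12*x*z - y, 3*y^2 - 8*y + z)
At (-2, 3, 2): (6, -51, 5).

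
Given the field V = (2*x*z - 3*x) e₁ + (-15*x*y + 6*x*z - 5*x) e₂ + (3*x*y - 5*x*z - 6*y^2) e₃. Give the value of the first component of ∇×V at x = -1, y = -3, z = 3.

(∇×V)_1 = ∂V₃/∂y − ∂V₂/∂z
= 3*x - 12*y − (6*x)
= -3*x - 12*y
At (-1, -3, 3): 39.

39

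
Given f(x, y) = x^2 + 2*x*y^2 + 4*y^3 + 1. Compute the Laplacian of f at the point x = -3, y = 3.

62

∂²f/∂x² = 2
∂²f/∂y² = 4*(x + 6*y)
∇²f = 4*x + 24*y + 2
At (-3, 3): 62.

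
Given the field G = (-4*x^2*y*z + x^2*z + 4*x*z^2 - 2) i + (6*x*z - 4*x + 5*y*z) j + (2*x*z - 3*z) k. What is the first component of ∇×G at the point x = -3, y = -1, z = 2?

23

(∇×G)_1 = ∂G₃/∂y − ∂G₂/∂z
= 0 − (6*x + 5*y)
= -6*x - 5*y
At (-3, -1, 2): 23.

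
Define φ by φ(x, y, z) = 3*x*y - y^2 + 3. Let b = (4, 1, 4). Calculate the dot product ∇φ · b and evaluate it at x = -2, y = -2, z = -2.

∂φ/∂x = 3*y
∂φ/∂y = 3*x - 2*y
∂φ/∂z = 0
∇φ at (-2, -2, -2) = (-6, -2, 0)
∇φ · b = (-6)(4) + (-2)(1) + (0)(4) = -26

-26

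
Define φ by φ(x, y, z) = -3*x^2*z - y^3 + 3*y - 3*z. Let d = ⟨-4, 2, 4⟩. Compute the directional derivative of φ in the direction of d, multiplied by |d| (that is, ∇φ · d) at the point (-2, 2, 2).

-174

∂φ/∂x = -6*x*z
∂φ/∂y = -3*y^2 + 3
∂φ/∂z = -3*x^2 - 3
∇φ at (-2, 2, 2) = (24, -9, -15)
∇φ · d = (24)(-4) + (-9)(2) + (-15)(4) = -174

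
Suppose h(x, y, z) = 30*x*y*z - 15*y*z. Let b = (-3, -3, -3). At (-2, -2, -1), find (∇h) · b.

∂h/∂x = 30*y*z
∂h/∂y = 30*x*z - 15*z
∂h/∂z = 30*x*y - 15*y
∇h at (-2, -2, -1) = (60, 75, 150)
∇h · b = (60)(-3) + (75)(-3) + (150)(-3) = -855

-855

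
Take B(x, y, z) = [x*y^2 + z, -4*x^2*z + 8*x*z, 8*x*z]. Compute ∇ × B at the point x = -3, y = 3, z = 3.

(∇×B)₁ = ∂B₃/∂y − ∂B₂/∂z = 4*x^2 - 8*x
(∇×B)₂ = ∂B₁/∂z − ∂B₃/∂x = -8*z + 1
(∇×B)₃ = ∂B₂/∂x − ∂B₁/∂y = -2*x*y - 8*x*z + 8*z
∇×B = (4*x^2 - 8*x, -8*z + 1, -2*x*y - 8*x*z + 8*z)
At (-3, 3, 3): (60, -23, 114).

(60, -23, 114)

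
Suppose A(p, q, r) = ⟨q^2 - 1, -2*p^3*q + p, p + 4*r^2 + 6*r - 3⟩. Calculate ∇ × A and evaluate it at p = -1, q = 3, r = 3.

(∇×A)₁ = ∂A₃/∂q − ∂A₂/∂r = 0
(∇×A)₂ = ∂A₁/∂r − ∂A₃/∂p = -1
(∇×A)₃ = ∂A₂/∂p − ∂A₁/∂q = -6*p^2*q - 2*q + 1
∇×A = (0, -1, -6*p^2*q - 2*q + 1)
At (-1, 3, 3): (0, -1, -23).

(0, -1, -23)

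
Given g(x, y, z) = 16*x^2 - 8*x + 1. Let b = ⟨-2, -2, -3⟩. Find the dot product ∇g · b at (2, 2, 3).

∂g/∂x = 32*x - 8
∂g/∂y = 0
∂g/∂z = 0
∇g at (2, 2, 3) = (56, 0, 0)
∇g · b = (56)(-2) + (0)(-2) + (0)(-3) = -112

-112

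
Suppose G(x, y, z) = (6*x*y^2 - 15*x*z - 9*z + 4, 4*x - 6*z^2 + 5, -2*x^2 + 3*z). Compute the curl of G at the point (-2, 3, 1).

(∇×G)₁ = ∂G₃/∂y − ∂G₂/∂z = 12*z
(∇×G)₂ = ∂G₁/∂z − ∂G₃/∂x = -11*x - 9
(∇×G)₃ = ∂G₂/∂x − ∂G₁/∂y = -12*x*y + 4
∇×G = (12*z, -11*x - 9, -12*x*y + 4)
At (-2, 3, 1): (12, 13, 76).

(12, 13, 76)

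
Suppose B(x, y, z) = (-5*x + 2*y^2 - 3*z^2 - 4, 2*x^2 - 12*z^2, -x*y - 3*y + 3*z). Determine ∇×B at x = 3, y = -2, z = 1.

(18, -8, 20)

(∇×B)₁ = ∂B₃/∂y − ∂B₂/∂z = -x + 24*z - 3
(∇×B)₂ = ∂B₁/∂z − ∂B₃/∂x = y - 6*z
(∇×B)₃ = ∂B₂/∂x − ∂B₁/∂y = 4*x - 4*y
∇×B = (-x + 24*z - 3, y - 6*z, 4*x - 4*y)
At (3, -2, 1): (18, -8, 20).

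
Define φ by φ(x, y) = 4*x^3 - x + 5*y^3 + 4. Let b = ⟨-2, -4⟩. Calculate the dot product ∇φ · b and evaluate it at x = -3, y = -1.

∂φ/∂x = 12*x^2 - 1
∂φ/∂y = 15*y^2
∇φ at (-3, -1) = (107, 15)
∇φ · b = (107)(-2) + (15)(-4) = -274

-274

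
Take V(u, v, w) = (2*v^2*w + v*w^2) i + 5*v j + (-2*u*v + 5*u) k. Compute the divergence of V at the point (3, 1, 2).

∂V₁/∂u = 0
∂V₂/∂v = 5
∂V₃/∂w = 0
∇·V = 5
At (3, 1, 2): 5.

5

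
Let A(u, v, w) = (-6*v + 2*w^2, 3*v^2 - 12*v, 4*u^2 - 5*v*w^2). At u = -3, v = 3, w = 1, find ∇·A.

∂A₁/∂u = 0
∂A₂/∂v = 6*v - 12
∂A₃/∂w = -10*v*w
∇·A = -10*v*w + 6*v - 12
At (-3, 3, 1): -24.

-24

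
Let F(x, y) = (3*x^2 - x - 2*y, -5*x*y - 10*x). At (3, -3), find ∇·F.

∂F₁/∂x = 6*x - 1
∂F₂/∂y = -5*x
∇·F = x - 1
At (3, -3): 2.

2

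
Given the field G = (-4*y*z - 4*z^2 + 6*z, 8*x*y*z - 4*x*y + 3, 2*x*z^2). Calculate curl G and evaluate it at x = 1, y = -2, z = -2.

(∇×G)₁ = ∂G₃/∂y − ∂G₂/∂z = -8*x*y
(∇×G)₂ = ∂G₁/∂z − ∂G₃/∂x = -4*y - 2*z^2 - 8*z + 6
(∇×G)₃ = ∂G₂/∂x − ∂G₁/∂y = 8*y*z - 4*y + 4*z
∇×G = (-8*x*y, -4*y - 2*z^2 - 8*z + 6, 8*y*z - 4*y + 4*z)
At (1, -2, -2): (16, 22, 32).

(16, 22, 32)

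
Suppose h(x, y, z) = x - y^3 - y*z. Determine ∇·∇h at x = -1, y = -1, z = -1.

∂²h/∂x² = 0
∂²h/∂y² = -6*y
∂²h/∂z² = 0
∇²h = -6*y
At (-1, -1, -1): 6.

6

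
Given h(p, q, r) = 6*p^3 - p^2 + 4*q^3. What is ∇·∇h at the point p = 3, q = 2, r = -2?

154

∂²h/∂p² = 2*(18*p - 1)
∂²h/∂q² = 24*q
∂²h/∂r² = 0
∇²h = 36*p + 24*q - 2
At (3, 2, -2): 154.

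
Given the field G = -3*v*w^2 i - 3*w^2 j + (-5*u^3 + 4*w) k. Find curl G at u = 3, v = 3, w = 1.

(∇×G)₁ = ∂G₃/∂v − ∂G₂/∂w = 6*w
(∇×G)₂ = ∂G₁/∂w − ∂G₃/∂u = 15*u^2 - 6*v*w
(∇×G)₃ = ∂G₂/∂u − ∂G₁/∂v = 3*w^2
∇×G = (6*w, 15*u^2 - 6*v*w, 3*w^2)
At (3, 3, 1): (6, 117, 3).

(6, 117, 3)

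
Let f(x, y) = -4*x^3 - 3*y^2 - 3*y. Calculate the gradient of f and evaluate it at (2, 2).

∂f/∂x = -12*x^2
∂f/∂y = -6*y - 3
∇f = (-12*x^2, -6*y - 3)
At (2, 2): (-48, -15).

(-48, -15)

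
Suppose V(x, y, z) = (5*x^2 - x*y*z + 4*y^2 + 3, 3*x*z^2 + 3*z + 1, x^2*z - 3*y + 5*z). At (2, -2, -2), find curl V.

(∇×V)₁ = ∂V₃/∂y − ∂V₂/∂z = -6*x*z - 6
(∇×V)₂ = ∂V₁/∂z − ∂V₃/∂x = -x*y - 2*x*z
(∇×V)₃ = ∂V₂/∂x − ∂V₁/∂y = x*z - 8*y + 3*z^2
∇×V = (-6*x*z - 6, -x*y - 2*x*z, x*z - 8*y + 3*z^2)
At (2, -2, -2): (18, 12, 24).

(18, 12, 24)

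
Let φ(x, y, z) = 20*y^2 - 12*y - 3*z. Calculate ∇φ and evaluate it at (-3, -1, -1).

(0, -52, -3)

∂φ/∂x = 0
∂φ/∂y = 40*y - 12
∂φ/∂z = -3
∇φ = (0, 40*y - 12, -3)
At (-3, -1, -1): (0, -52, -3).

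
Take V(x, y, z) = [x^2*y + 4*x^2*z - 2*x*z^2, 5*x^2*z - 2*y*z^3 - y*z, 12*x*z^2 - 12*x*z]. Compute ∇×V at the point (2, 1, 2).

(∇×V)₁ = ∂V₃/∂y − ∂V₂/∂z = -5*x^2 + 6*y*z^2 + y
(∇×V)₂ = ∂V₁/∂z − ∂V₃/∂x = 4*x^2 - 4*x*z - 12*z^2 + 12*z
(∇×V)₃ = ∂V₂/∂x − ∂V₁/∂y = -x^2 + 10*x*z
∇×V = (-5*x^2 + 6*y*z^2 + y, 4*x^2 - 4*x*z - 12*z^2 + 12*z, -x^2 + 10*x*z)
At (2, 1, 2): (5, -24, 36).

(5, -24, 36)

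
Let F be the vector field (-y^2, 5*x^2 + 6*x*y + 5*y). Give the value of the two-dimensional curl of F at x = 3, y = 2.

∂F₂/∂x = 10*x + 6*y
∂F₁/∂y = -2*y
Scalar curl = 10*x + 8*y
At (3, 2): 46.

46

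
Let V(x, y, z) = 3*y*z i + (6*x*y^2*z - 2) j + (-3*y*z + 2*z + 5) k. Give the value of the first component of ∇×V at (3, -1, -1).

-15

(∇×V)_1 = ∂V₃/∂y − ∂V₂/∂z
= -3*z − (6*x*y^2)
= -6*x*y^2 - 3*z
At (3, -1, -1): -15.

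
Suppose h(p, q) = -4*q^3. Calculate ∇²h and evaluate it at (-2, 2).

∂²h/∂p² = 0
∂²h/∂q² = -24*q
∇²h = -24*q
At (-2, 2): -48.

-48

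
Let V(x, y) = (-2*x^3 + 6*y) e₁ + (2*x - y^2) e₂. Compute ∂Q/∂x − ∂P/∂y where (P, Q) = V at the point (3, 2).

-4

∂V₂/∂x = 2
∂V₁/∂y = 6
Scalar curl = -4
At (3, 2): -4.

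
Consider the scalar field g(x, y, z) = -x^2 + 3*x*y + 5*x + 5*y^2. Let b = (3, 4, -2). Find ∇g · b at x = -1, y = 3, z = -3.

∂g/∂x = -2*x + 3*y + 5
∂g/∂y = 3*x + 10*y
∂g/∂z = 0
∇g at (-1, 3, -3) = (16, 27, 0)
∇g · b = (16)(3) + (27)(4) + (0)(-2) = 156

156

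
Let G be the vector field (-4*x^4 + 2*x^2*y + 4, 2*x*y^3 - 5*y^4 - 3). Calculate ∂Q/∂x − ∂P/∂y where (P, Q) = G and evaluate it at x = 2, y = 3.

∂G₂/∂x = 2*y^3
∂G₁/∂y = 2*x^2
Scalar curl = -2*x^2 + 2*y^3
At (2, 3): 46.

46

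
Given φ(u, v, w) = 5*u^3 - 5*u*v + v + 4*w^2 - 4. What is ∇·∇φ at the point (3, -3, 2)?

98

∂²φ/∂u² = 30*u
∂²φ/∂v² = 0
∂²φ/∂w² = 8
∇²φ = 30*u + 8
At (3, -3, 2): 98.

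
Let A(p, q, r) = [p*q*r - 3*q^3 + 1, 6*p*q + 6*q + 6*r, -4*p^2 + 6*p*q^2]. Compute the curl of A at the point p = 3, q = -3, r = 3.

(∇×A)₁ = ∂A₃/∂q − ∂A₂/∂r = 12*p*q - 6
(∇×A)₂ = ∂A₁/∂r − ∂A₃/∂p = p*q + 8*p - 6*q^2
(∇×A)₃ = ∂A₂/∂p − ∂A₁/∂q = -p*r + 9*q^2 + 6*q
∇×A = (12*p*q - 6, p*q + 8*p - 6*q^2, -p*r + 9*q^2 + 6*q)
At (3, -3, 3): (-114, -39, 54).

(-114, -39, 54)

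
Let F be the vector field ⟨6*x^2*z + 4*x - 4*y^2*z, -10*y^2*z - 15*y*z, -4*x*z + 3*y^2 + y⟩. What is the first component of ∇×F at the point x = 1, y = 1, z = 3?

32

(∇×F)_1 = ∂F₃/∂y − ∂F₂/∂z
= 6*y + 1 − (-10*y^2 - 15*y)
= 10*y^2 + 21*y + 1
At (1, 1, 3): 32.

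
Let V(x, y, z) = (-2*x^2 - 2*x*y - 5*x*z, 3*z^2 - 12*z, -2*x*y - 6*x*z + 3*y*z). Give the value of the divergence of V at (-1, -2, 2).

∂V₁/∂x = -4*x - 2*y - 5*z
∂V₂/∂y = 0
∂V₃/∂z = -6*x + 3*y
∇·V = -10*x + y - 5*z
At (-1, -2, 2): -2.

-2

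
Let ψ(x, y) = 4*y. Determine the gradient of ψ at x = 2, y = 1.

(0, 4)

∂ψ/∂x = 0
∂ψ/∂y = 4
∇ψ = (0, 4)
At (2, 1): (0, 4).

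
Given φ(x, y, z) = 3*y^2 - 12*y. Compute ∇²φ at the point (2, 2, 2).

∂²φ/∂x² = 0
∂²φ/∂y² = 6
∂²φ/∂z² = 0
∇²φ = 6
At (2, 2, 2): 6.

6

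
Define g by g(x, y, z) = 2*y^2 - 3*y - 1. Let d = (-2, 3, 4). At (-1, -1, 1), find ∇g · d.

∂g/∂x = 0
∂g/∂y = 4*y - 3
∂g/∂z = 0
∇g at (-1, -1, 1) = (0, -7, 0)
∇g · d = (0)(-2) + (-7)(3) + (0)(4) = -21

-21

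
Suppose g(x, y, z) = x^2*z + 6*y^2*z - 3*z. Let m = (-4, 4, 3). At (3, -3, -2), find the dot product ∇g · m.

∂g/∂x = 2*x*z
∂g/∂y = 12*y*z
∂g/∂z = x^2 + 6*y^2 - 3
∇g at (3, -3, -2) = (-12, 72, 60)
∇g · m = (-12)(-4) + (72)(4) + (60)(3) = 516

516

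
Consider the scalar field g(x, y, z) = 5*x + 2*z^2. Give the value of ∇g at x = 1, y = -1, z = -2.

∂g/∂x = 5
∂g/∂y = 0
∂g/∂z = 4*z
∇g = (5, 0, 4*z)
At (1, -1, -2): (5, 0, -8).

(5, 0, -8)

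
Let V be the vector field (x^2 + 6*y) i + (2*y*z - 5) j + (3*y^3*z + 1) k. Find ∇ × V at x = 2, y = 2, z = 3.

(104, 0, -6)

(∇×V)₁ = ∂V₃/∂y − ∂V₂/∂z = 9*y^2*z - 2*y
(∇×V)₂ = ∂V₁/∂z − ∂V₃/∂x = 0
(∇×V)₃ = ∂V₂/∂x − ∂V₁/∂y = -6
∇×V = (9*y^2*z - 2*y, 0, -6)
At (2, 2, 3): (104, 0, -6).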